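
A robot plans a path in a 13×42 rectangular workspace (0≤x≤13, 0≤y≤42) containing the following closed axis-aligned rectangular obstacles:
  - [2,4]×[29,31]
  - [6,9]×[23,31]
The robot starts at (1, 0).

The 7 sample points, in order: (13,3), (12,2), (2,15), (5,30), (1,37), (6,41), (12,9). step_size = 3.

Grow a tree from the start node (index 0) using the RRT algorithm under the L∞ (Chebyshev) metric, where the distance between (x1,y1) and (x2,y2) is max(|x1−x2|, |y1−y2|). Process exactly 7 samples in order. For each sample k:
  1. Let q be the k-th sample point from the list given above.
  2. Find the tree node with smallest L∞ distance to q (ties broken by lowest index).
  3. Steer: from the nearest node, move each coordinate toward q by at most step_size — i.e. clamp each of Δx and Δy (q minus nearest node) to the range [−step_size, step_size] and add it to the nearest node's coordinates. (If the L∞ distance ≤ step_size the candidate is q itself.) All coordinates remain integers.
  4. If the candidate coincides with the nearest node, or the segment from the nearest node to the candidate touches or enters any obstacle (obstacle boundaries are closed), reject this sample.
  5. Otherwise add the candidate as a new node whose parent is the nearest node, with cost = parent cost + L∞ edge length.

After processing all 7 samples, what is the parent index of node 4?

Parent of node 4: 3

1. q=(13,3) nearest=0 d=12 new=(4,3) → add node 1 parent=0 cost=3
2. q=(12,2) nearest=1 d=8 new=(7,2) → add node 2 parent=1 cost=6
3. q=(2,15) nearest=1 d=12 new=(2,6) → add node 3 parent=1 cost=6
4. q=(5,30) nearest=3 d=24 new=(5,9) → add node 4 parent=3 cost=9
5. q=(1,37) nearest=4 d=28 new=(2,12) → add node 5 parent=4 cost=12
6. q=(6,41) nearest=5 d=29 new=(5,15) → add node 6 parent=5 cost=15
7. q=(12,9) nearest=2 d=7 new=(10,5) → add node 7 parent=2 cost=9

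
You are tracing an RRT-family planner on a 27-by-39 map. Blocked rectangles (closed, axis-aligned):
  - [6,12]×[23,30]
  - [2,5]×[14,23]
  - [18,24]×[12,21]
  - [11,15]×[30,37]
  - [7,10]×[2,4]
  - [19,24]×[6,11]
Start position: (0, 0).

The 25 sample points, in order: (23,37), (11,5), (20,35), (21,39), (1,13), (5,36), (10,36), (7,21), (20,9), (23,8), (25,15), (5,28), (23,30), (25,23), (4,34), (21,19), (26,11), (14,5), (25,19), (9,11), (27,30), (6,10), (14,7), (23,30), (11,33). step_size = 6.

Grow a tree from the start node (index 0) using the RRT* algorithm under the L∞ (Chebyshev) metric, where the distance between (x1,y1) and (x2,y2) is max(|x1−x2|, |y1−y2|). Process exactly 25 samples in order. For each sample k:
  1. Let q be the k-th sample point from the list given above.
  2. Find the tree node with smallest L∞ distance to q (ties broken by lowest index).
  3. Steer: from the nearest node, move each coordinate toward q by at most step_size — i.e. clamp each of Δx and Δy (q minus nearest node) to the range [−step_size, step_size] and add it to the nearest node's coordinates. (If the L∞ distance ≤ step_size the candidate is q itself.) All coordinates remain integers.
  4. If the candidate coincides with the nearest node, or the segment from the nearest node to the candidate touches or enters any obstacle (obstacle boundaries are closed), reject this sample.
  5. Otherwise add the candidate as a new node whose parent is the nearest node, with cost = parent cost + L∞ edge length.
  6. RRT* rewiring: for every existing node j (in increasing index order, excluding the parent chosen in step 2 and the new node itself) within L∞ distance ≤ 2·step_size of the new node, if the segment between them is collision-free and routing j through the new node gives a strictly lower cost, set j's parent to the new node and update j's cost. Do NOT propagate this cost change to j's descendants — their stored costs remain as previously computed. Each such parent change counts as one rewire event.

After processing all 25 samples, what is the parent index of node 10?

Parent of node 10: 9

1. q=(23,37) nearest=0 d=37 new=(6,6) → add node 1 parent=0 cost=6
2. q=(11,5) nearest=1 d=5 new=(11,5) → add node 2 parent=1 cost=11
3. q=(20,35) nearest=1 d=29 new=(12,12) → add node 3 parent=1 cost=12
4. q=(21,39) nearest=3 d=27 new=(18,18) → blocked by [18,24]×[12,21], reject
5. q=(1,13) nearest=1 d=7 new=(1,12) → add node 4 parent=1 cost=12
6. q=(5,36) nearest=3 d=24 new=(6,18) → add node 5 parent=3 cost=18
7. q=(10,36) nearest=5 d=18 new=(10,24) → blocked by [6,12]×[23,30], reject
8. q=(7,21) nearest=5 d=3 new=(7,21) → add node 6 parent=5 cost=21
9. q=(20,9) nearest=3 d=8 new=(18,9) → add node 7 parent=3 cost=18
10. q=(23,8) nearest=7 d=5 new=(23,8) → blocked by [19,24]×[6,11], reject
11. q=(25,15) nearest=7 d=7 new=(24,15) → blocked by [18,24]×[12,21], reject
12. q=(5,28) nearest=6 d=7 new=(5,27) → blocked by [6,12]×[23,30], reject
13. q=(23,30) nearest=6 d=16 new=(13,27) → blocked by [6,12]×[23,30], reject
14. q=(25,23) nearest=3 d=13 new=(18,18) → blocked by [18,24]×[12,21], reject
15. q=(4,34) nearest=6 d=13 new=(4,27) → blocked by [6,12]×[23,30], reject
16. q=(21,19) nearest=3 d=9 new=(18,18) → blocked by [18,24]×[12,21], reject
17. q=(26,11) nearest=7 d=8 new=(24,11) → blocked by [19,24]×[6,11], reject
18. q=(14,5) nearest=2 d=3 new=(14,5) → add node 8 parent=2 cost=14
19. q=(25,19) nearest=7 d=10 new=(24,15) → blocked by [18,24]×[12,21], reject
20. q=(9,11) nearest=3 d=3 new=(9,11) → add node 9 parent=3 cost=15
21. q=(27,30) nearest=3 d=18 new=(18,18) → blocked by [18,24]×[12,21], reject
22. q=(6,10) nearest=9 d=3 new=(6,10) → add node 10 parent=9 cost=18
23. q=(14,7) nearest=8 d=2 new=(14,7) → add node 11 parent=8 cost=16
24. q=(23,30) nearest=6 d=16 new=(13,27) → blocked by [6,12]×[23,30], reject
25. q=(11,33) nearest=6 d=12 new=(11,27) → blocked by [6,12]×[23,30], reject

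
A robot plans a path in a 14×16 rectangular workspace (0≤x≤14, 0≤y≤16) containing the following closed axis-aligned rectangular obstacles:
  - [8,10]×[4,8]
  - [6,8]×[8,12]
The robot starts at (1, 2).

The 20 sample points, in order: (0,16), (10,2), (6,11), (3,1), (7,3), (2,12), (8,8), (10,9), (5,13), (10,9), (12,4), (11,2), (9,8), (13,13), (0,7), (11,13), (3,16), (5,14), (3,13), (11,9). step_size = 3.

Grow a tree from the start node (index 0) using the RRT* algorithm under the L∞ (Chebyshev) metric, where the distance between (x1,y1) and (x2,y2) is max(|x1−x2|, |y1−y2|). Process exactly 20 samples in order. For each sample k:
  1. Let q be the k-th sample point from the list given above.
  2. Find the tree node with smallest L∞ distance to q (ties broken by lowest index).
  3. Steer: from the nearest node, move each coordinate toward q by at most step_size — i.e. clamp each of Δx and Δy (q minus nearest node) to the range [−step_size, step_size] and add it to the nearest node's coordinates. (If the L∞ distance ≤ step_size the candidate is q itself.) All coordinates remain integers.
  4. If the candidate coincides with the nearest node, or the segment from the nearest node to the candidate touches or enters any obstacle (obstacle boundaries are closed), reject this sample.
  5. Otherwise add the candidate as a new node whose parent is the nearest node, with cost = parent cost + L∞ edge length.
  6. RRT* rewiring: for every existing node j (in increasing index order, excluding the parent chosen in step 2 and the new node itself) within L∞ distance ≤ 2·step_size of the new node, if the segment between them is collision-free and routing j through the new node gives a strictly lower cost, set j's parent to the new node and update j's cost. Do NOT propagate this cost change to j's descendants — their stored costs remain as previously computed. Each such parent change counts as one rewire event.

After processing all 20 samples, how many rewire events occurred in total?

Rewire events: 1

1. q=(0,16) nearest=0 d=14 new=(0,5) → add node 1 parent=0 cost=3
2. q=(10,2) nearest=0 d=9 new=(4,2) → add node 2 parent=0 cost=3
3. q=(6,11) nearest=1 d=6 new=(3,8) → add node 3 parent=1 cost=6
4. q=(3,1) nearest=2 d=1 new=(3,1) → add node 4 parent=2 cost=4
5. q=(7,3) nearest=2 d=3 new=(7,3) → add node 5 parent=2 cost=6
6. q=(2,12) nearest=3 d=4 new=(2,11) → add node 6 parent=3 cost=9
7. q=(8,8) nearest=3 d=5 new=(6,8) → blocked by [6,8]×[8,12], reject
8. q=(10,9) nearest=5 d=6 new=(10,6) → blocked by [8,10]×[4,8], reject
9. q=(5,13) nearest=6 d=3 new=(5,13) → add node 7 parent=6 cost=12
10. q=(10,9) nearest=7 d=5 new=(8,10) → blocked by [6,8]×[8,12], reject
11. q=(12,4) nearest=5 d=5 new=(10,4) → blocked by [8,10]×[4,8], reject
12. q=(11,2) nearest=5 d=4 new=(10,2) → add node 8 parent=5 cost=9
13. q=(9,8) nearest=5 d=5 new=(9,6) → blocked by [8,10]×[4,8], reject
14. q=(13,13) nearest=7 d=8 new=(8,13) → add node 9 parent=7 cost=15
15. q=(0,7) nearest=1 d=2 new=(0,7) → add node 10 parent=1 cost=5; rewire 7→10 (11<12)
16. q=(11,13) nearest=9 d=3 new=(11,13) → add node 11 parent=9 cost=18
17. q=(3,16) nearest=7 d=3 new=(3,16) → add node 12 parent=7 cost=14
18. q=(5,14) nearest=7 d=1 new=(5,14) → add node 13 parent=7 cost=12
19. q=(3,13) nearest=6 d=2 new=(3,13) → add node 14 parent=6 cost=11
20. q=(11,9) nearest=9 d=4 new=(11,10) → add node 15 parent=9 cost=18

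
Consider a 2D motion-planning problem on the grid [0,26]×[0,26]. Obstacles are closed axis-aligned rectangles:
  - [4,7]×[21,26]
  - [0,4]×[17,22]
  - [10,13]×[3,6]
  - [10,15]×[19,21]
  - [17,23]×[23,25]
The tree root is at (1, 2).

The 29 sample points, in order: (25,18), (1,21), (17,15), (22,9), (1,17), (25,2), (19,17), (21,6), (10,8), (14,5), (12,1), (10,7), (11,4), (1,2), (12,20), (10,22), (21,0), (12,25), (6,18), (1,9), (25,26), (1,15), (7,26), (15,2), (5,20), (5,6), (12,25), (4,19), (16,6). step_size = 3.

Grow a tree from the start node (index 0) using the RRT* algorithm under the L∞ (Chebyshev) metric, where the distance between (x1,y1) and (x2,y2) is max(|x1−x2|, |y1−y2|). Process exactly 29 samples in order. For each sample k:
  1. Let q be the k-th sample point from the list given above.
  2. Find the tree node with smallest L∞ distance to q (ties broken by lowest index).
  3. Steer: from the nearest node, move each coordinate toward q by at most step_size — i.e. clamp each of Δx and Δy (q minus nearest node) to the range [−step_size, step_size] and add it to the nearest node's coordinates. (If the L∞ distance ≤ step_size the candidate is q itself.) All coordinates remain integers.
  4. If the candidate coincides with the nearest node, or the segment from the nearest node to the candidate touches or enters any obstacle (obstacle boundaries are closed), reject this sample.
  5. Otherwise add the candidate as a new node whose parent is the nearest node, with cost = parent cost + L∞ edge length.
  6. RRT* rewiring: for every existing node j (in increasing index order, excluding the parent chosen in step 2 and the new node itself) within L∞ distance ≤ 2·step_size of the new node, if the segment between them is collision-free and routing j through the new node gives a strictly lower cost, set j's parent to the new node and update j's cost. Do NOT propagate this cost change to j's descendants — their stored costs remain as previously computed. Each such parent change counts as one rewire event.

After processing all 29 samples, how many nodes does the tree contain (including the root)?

Node count: 21

1. q=(25,18) nearest=0 d=24 new=(4,5) → add node 1 parent=0 cost=3
2. q=(1,21) nearest=1 d=16 new=(1,8) → add node 2 parent=1 cost=6
3. q=(17,15) nearest=1 d=13 new=(7,8) → add node 3 parent=1 cost=6
4. q=(22,9) nearest=3 d=15 new=(10,9) → add node 4 parent=3 cost=9
5. q=(1,17) nearest=2 d=9 new=(1,11) → add node 5 parent=2 cost=9
6. q=(25,2) nearest=4 d=15 new=(13,6) → blocked by [10,13]×[3,6], reject
7. q=(19,17) nearest=4 d=9 new=(13,12) → add node 6 parent=4 cost=12
8. q=(21,6) nearest=6 d=8 new=(16,9) → add node 7 parent=6 cost=15
9. q=(10,8) nearest=4 d=1 new=(10,8) → add node 8 parent=4 cost=10
10. q=(14,5) nearest=4 d=4 new=(13,6) → blocked by [10,13]×[3,6], reject
11. q=(12,1) nearest=3 d=7 new=(10,5) → blocked by [10,13]×[3,6], reject
12. q=(10,7) nearest=8 d=1 new=(10,7) → add node 9 parent=8 cost=11
13. q=(11,4) nearest=9 d=3 new=(11,4) → blocked by [10,13]×[3,6], reject
14. q=(1,2) nearest=0 d=0 → coincident, reject
15. q=(12,20) nearest=6 d=8 new=(12,15) → add node 10 parent=6 cost=15
16. q=(10,22) nearest=10 d=7 new=(10,18) → add node 11 parent=10 cost=18
17. q=(21,0) nearest=7 d=9 new=(19,6) → add node 12 parent=7 cost=18
18. q=(12,25) nearest=11 d=7 new=(12,21) → blocked by [10,15]×[19,21], reject
19. q=(6,18) nearest=11 d=4 new=(7,18) → add node 13 parent=11 cost=21
20. q=(1,9) nearest=2 d=1 new=(1,9) → add node 14 parent=2 cost=7
21. q=(25,26) nearest=10 d=13 new=(15,18) → add node 15 parent=10 cost=18
22. q=(1,15) nearest=5 d=4 new=(1,14) → add node 16 parent=5 cost=12; rewire 13→16 (18<21)
23. q=(7,26) nearest=11 d=8 new=(7,21) → blocked by [4,7]×[21,26], reject
24. q=(15,2) nearest=12 d=4 new=(16,3) → add node 17 parent=12 cost=21
25. q=(5,20) nearest=13 d=2 new=(5,20) → add node 18 parent=13 cost=20
26. q=(5,6) nearest=1 d=1 new=(5,6) → add node 19 parent=1 cost=4; rewire 8→19 (9<10); rewire 9→19 (9<11)
27. q=(12,25) nearest=11 d=7 new=(12,21) → blocked by [10,15]×[19,21], reject
28. q=(4,19) nearest=18 d=1 new=(4,19) → blocked by [0,4]×[17,22], reject
29. q=(16,6) nearest=7 d=3 new=(16,6) → add node 20 parent=7 cost=18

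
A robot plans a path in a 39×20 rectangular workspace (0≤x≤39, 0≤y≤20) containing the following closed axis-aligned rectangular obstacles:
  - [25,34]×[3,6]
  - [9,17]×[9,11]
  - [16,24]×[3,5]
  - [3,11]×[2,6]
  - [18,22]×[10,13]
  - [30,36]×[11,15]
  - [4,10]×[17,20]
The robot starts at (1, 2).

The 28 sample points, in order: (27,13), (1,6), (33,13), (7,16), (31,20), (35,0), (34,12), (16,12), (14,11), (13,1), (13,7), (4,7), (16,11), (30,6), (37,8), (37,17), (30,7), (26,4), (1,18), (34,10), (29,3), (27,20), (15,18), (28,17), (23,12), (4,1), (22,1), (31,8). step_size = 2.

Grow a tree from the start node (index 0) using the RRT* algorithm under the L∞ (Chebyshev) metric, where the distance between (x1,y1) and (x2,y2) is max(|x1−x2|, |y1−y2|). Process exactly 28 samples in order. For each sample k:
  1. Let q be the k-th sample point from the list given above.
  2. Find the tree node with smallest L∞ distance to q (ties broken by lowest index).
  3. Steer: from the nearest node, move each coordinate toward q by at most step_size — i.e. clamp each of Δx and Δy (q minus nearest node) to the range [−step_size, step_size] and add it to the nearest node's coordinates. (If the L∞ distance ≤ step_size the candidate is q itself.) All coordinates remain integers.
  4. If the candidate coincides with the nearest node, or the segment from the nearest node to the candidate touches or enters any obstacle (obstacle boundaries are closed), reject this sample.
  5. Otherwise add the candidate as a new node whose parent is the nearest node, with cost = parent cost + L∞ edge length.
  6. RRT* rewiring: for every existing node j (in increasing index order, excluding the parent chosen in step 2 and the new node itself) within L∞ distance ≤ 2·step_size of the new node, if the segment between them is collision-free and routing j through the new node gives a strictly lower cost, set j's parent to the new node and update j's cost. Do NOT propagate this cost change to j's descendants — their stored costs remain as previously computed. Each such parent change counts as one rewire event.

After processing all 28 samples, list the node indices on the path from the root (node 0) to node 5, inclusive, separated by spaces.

Path: 0 2 5

1. q=(27,13) nearest=0 d=26 new=(3,4) → blocked by [3,11]×[2,6], reject
2. q=(1,6) nearest=0 d=4 new=(1,4) → add node 1 parent=0 cost=2
3. q=(33,13) nearest=0 d=32 new=(3,4) → blocked by [3,11]×[2,6], reject
4. q=(7,16) nearest=1 d=12 new=(3,6) → blocked by [3,11]×[2,6], reject
5. q=(31,20) nearest=0 d=30 new=(3,4) → blocked by [3,11]×[2,6], reject
6. q=(35,0) nearest=0 d=34 new=(3,0) → add node 2 parent=0 cost=2
7. q=(34,12) nearest=2 d=31 new=(5,2) → blocked by [3,11]×[2,6], reject
8. q=(16,12) nearest=2 d=13 new=(5,2) → blocked by [3,11]×[2,6], reject
9. q=(14,11) nearest=2 d=11 new=(5,2) → blocked by [3,11]×[2,6], reject
10. q=(13,1) nearest=2 d=10 new=(5,1) → add node 3 parent=2 cost=4
11. q=(13,7) nearest=3 d=8 new=(7,3) → blocked by [3,11]×[2,6], reject
12. q=(4,7) nearest=1 d=3 new=(3,6) → blocked by [3,11]×[2,6], reject
13. q=(16,11) nearest=3 d=11 new=(7,3) → blocked by [3,11]×[2,6], reject
14. q=(30,6) nearest=3 d=25 new=(7,3) → blocked by [3,11]×[2,6], reject
15. q=(37,8) nearest=3 d=32 new=(7,3) → blocked by [3,11]×[2,6], reject
16. q=(37,17) nearest=3 d=32 new=(7,3) → blocked by [3,11]×[2,6], reject
17. q=(30,7) nearest=3 d=25 new=(7,3) → blocked by [3,11]×[2,6], reject
18. q=(26,4) nearest=3 d=21 new=(7,3) → blocked by [3,11]×[2,6], reject
19. q=(1,18) nearest=1 d=14 new=(1,6) → add node 4 parent=1 cost=4
20. q=(34,10) nearest=3 d=29 new=(7,3) → blocked by [3,11]×[2,6], reject
21. q=(29,3) nearest=3 d=24 new=(7,3) → blocked by [3,11]×[2,6], reject
22. q=(27,20) nearest=3 d=22 new=(7,3) → blocked by [3,11]×[2,6], reject
23. q=(15,18) nearest=1 d=14 new=(3,6) → blocked by [3,11]×[2,6], reject
24. q=(28,17) nearest=3 d=23 new=(7,3) → blocked by [3,11]×[2,6], reject
25. q=(23,12) nearest=3 d=18 new=(7,3) → blocked by [3,11]×[2,6], reject
26. q=(4,1) nearest=2 d=1 new=(4,1) → add node 5 parent=2 cost=3
27. q=(22,1) nearest=3 d=17 new=(7,1) → add node 6 parent=3 cost=6
28. q=(31,8) nearest=6 d=24 new=(9,3) → blocked by [3,11]×[2,6], reject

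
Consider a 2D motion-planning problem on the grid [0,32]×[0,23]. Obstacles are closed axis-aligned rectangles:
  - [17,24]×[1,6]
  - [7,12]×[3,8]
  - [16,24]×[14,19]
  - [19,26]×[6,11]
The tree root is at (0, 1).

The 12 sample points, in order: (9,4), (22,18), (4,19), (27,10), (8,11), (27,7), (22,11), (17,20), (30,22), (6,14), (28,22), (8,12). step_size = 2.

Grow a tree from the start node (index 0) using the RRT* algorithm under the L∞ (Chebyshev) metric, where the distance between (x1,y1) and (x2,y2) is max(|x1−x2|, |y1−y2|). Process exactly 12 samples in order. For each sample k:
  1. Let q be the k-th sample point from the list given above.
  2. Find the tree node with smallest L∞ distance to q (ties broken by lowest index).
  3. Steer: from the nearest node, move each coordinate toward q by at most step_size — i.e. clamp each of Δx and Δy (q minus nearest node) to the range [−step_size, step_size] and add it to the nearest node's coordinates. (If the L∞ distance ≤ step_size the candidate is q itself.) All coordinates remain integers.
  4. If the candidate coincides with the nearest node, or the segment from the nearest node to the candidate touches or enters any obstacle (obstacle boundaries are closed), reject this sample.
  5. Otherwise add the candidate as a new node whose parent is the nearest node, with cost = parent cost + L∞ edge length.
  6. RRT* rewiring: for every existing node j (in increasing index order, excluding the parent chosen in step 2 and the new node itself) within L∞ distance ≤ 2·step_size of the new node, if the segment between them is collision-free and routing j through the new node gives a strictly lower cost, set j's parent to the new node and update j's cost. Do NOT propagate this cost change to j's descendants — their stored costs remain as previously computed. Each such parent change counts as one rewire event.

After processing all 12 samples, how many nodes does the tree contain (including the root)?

1. q=(9,4) nearest=0 d=9 new=(2,3) → add node 1 parent=0 cost=2
2. q=(22,18) nearest=1 d=20 new=(4,5) → add node 2 parent=1 cost=4
3. q=(4,19) nearest=2 d=14 new=(4,7) → add node 3 parent=2 cost=6
4. q=(27,10) nearest=2 d=23 new=(6,7) → add node 4 parent=2 cost=6
5. q=(8,11) nearest=3 d=4 new=(6,9) → add node 5 parent=3 cost=8
6. q=(27,7) nearest=4 d=21 new=(8,7) → blocked by [7,12]×[3,8], reject
7. q=(22,11) nearest=4 d=16 new=(8,9) → blocked by [7,12]×[3,8], reject
8. q=(17,20) nearest=5 d=11 new=(8,11) → add node 6 parent=5 cost=10
9. q=(30,22) nearest=6 d=22 new=(10,13) → add node 7 parent=6 cost=12
10. q=(6,14) nearest=6 d=3 new=(6,13) → add node 8 parent=6 cost=12
11. q=(28,22) nearest=7 d=18 new=(12,15) → add node 9 parent=7 cost=14
12. q=(8,12) nearest=6 d=1 new=(8,12) → add node 10 parent=6 cost=11

Node count: 11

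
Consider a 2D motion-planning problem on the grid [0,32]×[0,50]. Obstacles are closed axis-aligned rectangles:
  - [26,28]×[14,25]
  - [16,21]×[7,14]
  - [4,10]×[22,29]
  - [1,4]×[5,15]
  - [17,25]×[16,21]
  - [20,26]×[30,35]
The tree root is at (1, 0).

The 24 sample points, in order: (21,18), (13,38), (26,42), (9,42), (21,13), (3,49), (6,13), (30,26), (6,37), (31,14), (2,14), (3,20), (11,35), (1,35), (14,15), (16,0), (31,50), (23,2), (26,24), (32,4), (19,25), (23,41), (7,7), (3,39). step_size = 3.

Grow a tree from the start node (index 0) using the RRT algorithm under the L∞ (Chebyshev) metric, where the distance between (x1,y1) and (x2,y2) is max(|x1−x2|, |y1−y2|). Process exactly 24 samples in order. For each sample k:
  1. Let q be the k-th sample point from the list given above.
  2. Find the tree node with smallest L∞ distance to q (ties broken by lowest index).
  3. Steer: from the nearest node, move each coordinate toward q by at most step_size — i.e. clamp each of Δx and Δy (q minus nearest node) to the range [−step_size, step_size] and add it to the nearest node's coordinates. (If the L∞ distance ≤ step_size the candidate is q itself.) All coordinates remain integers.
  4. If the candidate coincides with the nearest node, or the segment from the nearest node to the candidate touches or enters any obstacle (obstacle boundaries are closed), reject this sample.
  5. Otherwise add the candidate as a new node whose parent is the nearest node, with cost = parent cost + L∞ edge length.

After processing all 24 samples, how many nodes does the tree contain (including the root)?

1. q=(21,18) nearest=0 d=20 new=(4,3) → add node 1 parent=0 cost=3
2. q=(13,38) nearest=1 d=35 new=(7,6) → add node 2 parent=1 cost=6
3. q=(26,42) nearest=2 d=36 new=(10,9) → add node 3 parent=2 cost=9
4. q=(9,42) nearest=3 d=33 new=(9,12) → add node 4 parent=3 cost=12
5. q=(21,13) nearest=3 d=11 new=(13,12) → add node 5 parent=3 cost=12
6. q=(3,49) nearest=4 d=37 new=(6,15) → add node 6 parent=4 cost=15
7. q=(6,13) nearest=6 d=2 new=(6,13) → add node 7 parent=6 cost=17
8. q=(30,26) nearest=5 d=17 new=(16,15) → add node 8 parent=5 cost=15
9. q=(6,37) nearest=6 d=22 new=(6,18) → add node 9 parent=6 cost=18
10. q=(31,14) nearest=8 d=15 new=(19,14) → blocked by [16,21]×[7,14], reject
11. q=(2,14) nearest=6 d=4 new=(3,14) → blocked by [1,4]×[5,15], reject
12. q=(3,20) nearest=9 d=3 new=(3,20) → add node 10 parent=9 cost=21
13. q=(11,35) nearest=10 d=15 new=(6,23) → blocked by [4,10]×[22,29], reject
14. q=(1,35) nearest=10 d=15 new=(1,23) → add node 11 parent=10 cost=24
15. q=(14,15) nearest=8 d=2 new=(14,15) → add node 12 parent=8 cost=17
16. q=(16,0) nearest=2 d=9 new=(10,3) → add node 13 parent=2 cost=9
17. q=(31,50) nearest=10 d=30 new=(6,23) → blocked by [4,10]×[22,29], reject
18. q=(23,2) nearest=5 d=10 new=(16,9) → blocked by [16,21]×[7,14], reject
19. q=(26,24) nearest=8 d=10 new=(19,18) → blocked by [17,25]×[16,21], reject
20. q=(32,4) nearest=8 d=16 new=(19,12) → blocked by [16,21]×[7,14], reject
21. q=(19,25) nearest=8 d=10 new=(19,18) → blocked by [17,25]×[16,21], reject
22. q=(23,41) nearest=10 d=21 new=(6,23) → blocked by [4,10]×[22,29], reject
23. q=(7,7) nearest=2 d=1 new=(7,7) → add node 14 parent=2 cost=7
24. q=(3,39) nearest=11 d=16 new=(3,26) → add node 15 parent=11 cost=27

Node count: 16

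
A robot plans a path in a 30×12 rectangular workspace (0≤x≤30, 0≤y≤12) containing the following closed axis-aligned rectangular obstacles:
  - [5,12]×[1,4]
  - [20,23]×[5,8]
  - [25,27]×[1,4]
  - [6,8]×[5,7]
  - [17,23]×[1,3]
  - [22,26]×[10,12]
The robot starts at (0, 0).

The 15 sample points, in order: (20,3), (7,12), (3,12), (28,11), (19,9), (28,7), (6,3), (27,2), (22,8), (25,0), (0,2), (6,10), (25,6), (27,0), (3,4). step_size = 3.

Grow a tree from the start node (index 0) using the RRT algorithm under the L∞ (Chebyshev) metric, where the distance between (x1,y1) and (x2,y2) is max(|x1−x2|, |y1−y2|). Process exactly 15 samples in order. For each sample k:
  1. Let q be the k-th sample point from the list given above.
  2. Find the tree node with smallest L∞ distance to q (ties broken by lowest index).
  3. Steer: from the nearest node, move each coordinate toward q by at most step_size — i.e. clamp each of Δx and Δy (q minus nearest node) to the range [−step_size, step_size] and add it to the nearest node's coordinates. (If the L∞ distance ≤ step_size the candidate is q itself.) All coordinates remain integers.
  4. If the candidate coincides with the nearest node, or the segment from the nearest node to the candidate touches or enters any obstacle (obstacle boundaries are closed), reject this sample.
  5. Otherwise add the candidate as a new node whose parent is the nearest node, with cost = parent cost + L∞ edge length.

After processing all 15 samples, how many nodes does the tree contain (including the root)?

Node count: 6

1. q=(20,3) nearest=0 d=20 new=(3,3) → add node 1 parent=0 cost=3
2. q=(7,12) nearest=1 d=9 new=(6,6) → blocked by [6,8]×[5,7], reject
3. q=(3,12) nearest=1 d=9 new=(3,6) → add node 2 parent=1 cost=6
4. q=(28,11) nearest=1 d=25 new=(6,6) → blocked by [6,8]×[5,7], reject
5. q=(19,9) nearest=1 d=16 new=(6,6) → blocked by [6,8]×[5,7], reject
6. q=(28,7) nearest=1 d=25 new=(6,6) → blocked by [6,8]×[5,7], reject
7. q=(6,3) nearest=1 d=3 new=(6,3) → blocked by [5,12]×[1,4], reject
8. q=(27,2) nearest=1 d=24 new=(6,2) → blocked by [5,12]×[1,4], reject
9. q=(22,8) nearest=1 d=19 new=(6,6) → blocked by [6,8]×[5,7], reject
10. q=(25,0) nearest=1 d=22 new=(6,0) → blocked by [5,12]×[1,4], reject
11. q=(0,2) nearest=0 d=2 new=(0,2) → add node 3 parent=0 cost=2
12. q=(6,10) nearest=2 d=4 new=(6,9) → add node 4 parent=2 cost=9
13. q=(25,6) nearest=4 d=19 new=(9,6) → blocked by [6,8]×[5,7], reject
14. q=(27,0) nearest=4 d=21 new=(9,6) → blocked by [6,8]×[5,7], reject
15. q=(3,4) nearest=1 d=1 new=(3,4) → add node 5 parent=1 cost=4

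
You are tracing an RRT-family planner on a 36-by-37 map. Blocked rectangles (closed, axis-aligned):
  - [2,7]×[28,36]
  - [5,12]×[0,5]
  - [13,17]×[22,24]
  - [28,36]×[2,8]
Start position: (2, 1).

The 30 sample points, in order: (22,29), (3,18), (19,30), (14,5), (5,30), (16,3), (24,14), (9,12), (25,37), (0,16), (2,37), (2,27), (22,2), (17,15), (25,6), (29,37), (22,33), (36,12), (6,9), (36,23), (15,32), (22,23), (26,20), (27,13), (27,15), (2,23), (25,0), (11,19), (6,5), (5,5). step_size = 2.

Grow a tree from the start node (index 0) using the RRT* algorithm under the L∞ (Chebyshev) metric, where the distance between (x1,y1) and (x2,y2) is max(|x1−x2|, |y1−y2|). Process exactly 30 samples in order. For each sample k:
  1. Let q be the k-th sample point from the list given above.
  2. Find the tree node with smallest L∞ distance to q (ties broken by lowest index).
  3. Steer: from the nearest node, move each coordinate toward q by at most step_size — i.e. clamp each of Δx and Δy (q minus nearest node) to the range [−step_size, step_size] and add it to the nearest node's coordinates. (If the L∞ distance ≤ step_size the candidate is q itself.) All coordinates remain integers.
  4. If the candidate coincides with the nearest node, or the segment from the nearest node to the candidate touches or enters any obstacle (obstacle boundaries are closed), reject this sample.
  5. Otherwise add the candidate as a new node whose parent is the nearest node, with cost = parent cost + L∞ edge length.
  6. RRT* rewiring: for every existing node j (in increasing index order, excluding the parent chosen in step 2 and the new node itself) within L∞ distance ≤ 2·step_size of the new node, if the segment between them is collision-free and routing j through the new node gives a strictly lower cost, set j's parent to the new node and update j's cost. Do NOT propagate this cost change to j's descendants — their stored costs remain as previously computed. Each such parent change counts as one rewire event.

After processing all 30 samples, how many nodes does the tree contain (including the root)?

1. q=(22,29) nearest=0 d=28 new=(4,3) → add node 1 parent=0 cost=2
2. q=(3,18) nearest=1 d=15 new=(3,5) → add node 2 parent=1 cost=4
3. q=(19,30) nearest=2 d=25 new=(5,7) → add node 3 parent=2 cost=6
4. q=(14,5) nearest=3 d=9 new=(7,5) → blocked by [5,12]×[0,5], reject
5. q=(5,30) nearest=3 d=23 new=(5,9) → add node 4 parent=3 cost=8
6. q=(16,3) nearest=3 d=11 new=(7,5) → blocked by [5,12]×[0,5], reject
7. q=(24,14) nearest=3 d=19 new=(7,9) → add node 5 parent=3 cost=8
8. q=(9,12) nearest=5 d=3 new=(9,11) → add node 6 parent=5 cost=10
9. q=(25,37) nearest=6 d=26 new=(11,13) → add node 7 parent=6 cost=12
10. q=(0,16) nearest=4 d=7 new=(3,11) → add node 8 parent=4 cost=10
11. q=(2,37) nearest=7 d=24 new=(9,15) → add node 9 parent=7 cost=14
12. q=(2,27) nearest=9 d=12 new=(7,17) → add node 10 parent=9 cost=16
13. q=(22,2) nearest=7 d=11 new=(13,11) → add node 11 parent=7 cost=14
14. q=(17,15) nearest=11 d=4 new=(15,13) → add node 12 parent=11 cost=16
15. q=(25,6) nearest=12 d=10 new=(17,11) → add node 13 parent=12 cost=18
16. q=(29,37) nearest=9 d=22 new=(11,17) → add node 14 parent=9 cost=16
17. q=(22,33) nearest=10 d=16 new=(9,19) → add node 15 parent=10 cost=18
18. q=(36,12) nearest=13 d=19 new=(19,12) → add node 16 parent=13 cost=20
19. q=(6,9) nearest=4 d=1 new=(6,9) → add node 17 parent=4 cost=9
20. q=(36,23) nearest=16 d=17 new=(21,14) → add node 18 parent=16 cost=22
21. q=(15,32) nearest=15 d=13 new=(11,21) → add node 19 parent=15 cost=20
22. q=(22,23) nearest=18 d=9 new=(22,16) → add node 20 parent=18 cost=24
23. q=(26,20) nearest=20 d=4 new=(24,18) → add node 21 parent=20 cost=26
24. q=(27,13) nearest=20 d=5 new=(24,14) → add node 22 parent=20 cost=26
25. q=(27,15) nearest=21 d=3 new=(26,16) → add node 23 parent=21 cost=28
26. q=(2,23) nearest=10 d=6 new=(5,19) → add node 24 parent=10 cost=18
27. q=(25,0) nearest=13 d=11 new=(19,9) → add node 25 parent=13 cost=20
28. q=(11,19) nearest=14 d=2 new=(11,19) → add node 26 parent=14 cost=18
29. q=(6,5) nearest=1 d=2 new=(6,5) → blocked by [5,12]×[0,5], reject
30. q=(5,5) nearest=1 d=2 new=(5,5) → blocked by [5,12]×[0,5], reject

Node count: 27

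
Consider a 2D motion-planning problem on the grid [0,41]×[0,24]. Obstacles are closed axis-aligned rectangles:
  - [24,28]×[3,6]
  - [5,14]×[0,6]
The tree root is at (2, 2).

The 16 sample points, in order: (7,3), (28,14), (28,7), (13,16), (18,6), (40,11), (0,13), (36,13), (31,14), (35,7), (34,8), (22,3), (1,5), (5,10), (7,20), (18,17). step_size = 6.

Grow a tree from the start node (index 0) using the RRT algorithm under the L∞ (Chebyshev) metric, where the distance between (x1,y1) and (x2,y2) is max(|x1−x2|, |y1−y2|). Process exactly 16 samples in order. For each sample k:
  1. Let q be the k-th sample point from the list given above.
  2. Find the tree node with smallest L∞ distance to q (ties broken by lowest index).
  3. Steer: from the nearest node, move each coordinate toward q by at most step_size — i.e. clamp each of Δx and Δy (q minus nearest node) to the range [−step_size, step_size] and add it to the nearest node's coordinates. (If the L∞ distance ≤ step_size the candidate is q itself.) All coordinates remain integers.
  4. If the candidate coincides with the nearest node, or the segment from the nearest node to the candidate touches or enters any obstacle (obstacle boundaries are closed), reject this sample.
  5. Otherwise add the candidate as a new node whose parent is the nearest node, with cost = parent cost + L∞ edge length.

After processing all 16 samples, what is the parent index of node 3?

1. q=(7,3) nearest=0 d=5 new=(7,3) → blocked by [5,14]×[0,6], reject
2. q=(28,14) nearest=0 d=26 new=(8,8) → blocked by [5,14]×[0,6], reject
3. q=(28,7) nearest=0 d=26 new=(8,7) → blocked by [5,14]×[0,6], reject
4. q=(13,16) nearest=0 d=14 new=(8,8) → blocked by [5,14]×[0,6], reject
5. q=(18,6) nearest=0 d=16 new=(8,6) → blocked by [5,14]×[0,6], reject
6. q=(40,11) nearest=0 d=38 new=(8,8) → blocked by [5,14]×[0,6], reject
7. q=(0,13) nearest=0 d=11 new=(0,8) → add node 1 parent=0 cost=6
8. q=(36,13) nearest=0 d=34 new=(8,8) → blocked by [5,14]×[0,6], reject
9. q=(31,14) nearest=0 d=29 new=(8,8) → blocked by [5,14]×[0,6], reject
10. q=(35,7) nearest=0 d=33 new=(8,7) → blocked by [5,14]×[0,6], reject
11. q=(34,8) nearest=0 d=32 new=(8,8) → blocked by [5,14]×[0,6], reject
12. q=(22,3) nearest=0 d=20 new=(8,3) → blocked by [5,14]×[0,6], reject
13. q=(1,5) nearest=0 d=3 new=(1,5) → add node 2 parent=0 cost=3
14. q=(5,10) nearest=1 d=5 new=(5,10) → add node 3 parent=1 cost=11
15. q=(7,20) nearest=3 d=10 new=(7,16) → add node 4 parent=3 cost=17
16. q=(18,17) nearest=4 d=11 new=(13,17) → add node 5 parent=4 cost=23

Parent of node 3: 1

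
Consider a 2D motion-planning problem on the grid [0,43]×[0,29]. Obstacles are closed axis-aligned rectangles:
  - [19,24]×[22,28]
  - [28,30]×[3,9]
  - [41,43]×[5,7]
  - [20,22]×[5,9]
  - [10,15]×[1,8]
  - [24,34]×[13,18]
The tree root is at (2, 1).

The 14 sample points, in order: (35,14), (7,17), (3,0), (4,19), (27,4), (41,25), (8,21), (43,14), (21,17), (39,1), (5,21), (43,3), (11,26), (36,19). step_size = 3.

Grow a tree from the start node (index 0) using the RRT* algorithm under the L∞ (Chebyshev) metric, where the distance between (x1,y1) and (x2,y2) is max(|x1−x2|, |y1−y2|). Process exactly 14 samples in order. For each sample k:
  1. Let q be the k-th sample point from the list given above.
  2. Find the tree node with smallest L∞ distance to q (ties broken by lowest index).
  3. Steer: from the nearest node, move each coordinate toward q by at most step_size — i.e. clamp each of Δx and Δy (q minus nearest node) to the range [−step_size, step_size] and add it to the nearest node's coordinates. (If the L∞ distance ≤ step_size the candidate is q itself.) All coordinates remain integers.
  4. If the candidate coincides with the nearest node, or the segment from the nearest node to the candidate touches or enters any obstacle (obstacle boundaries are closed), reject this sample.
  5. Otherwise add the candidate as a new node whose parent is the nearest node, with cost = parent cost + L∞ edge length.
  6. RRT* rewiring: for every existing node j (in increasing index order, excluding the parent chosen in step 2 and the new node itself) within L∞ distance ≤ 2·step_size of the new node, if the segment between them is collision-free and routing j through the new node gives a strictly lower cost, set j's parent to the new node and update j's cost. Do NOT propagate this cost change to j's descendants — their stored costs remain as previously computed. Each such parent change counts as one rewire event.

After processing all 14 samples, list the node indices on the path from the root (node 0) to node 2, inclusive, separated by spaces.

Path: 0 1 2

1. q=(35,14) nearest=0 d=33 new=(5,4) → add node 1 parent=0 cost=3
2. q=(7,17) nearest=1 d=13 new=(7,7) → add node 2 parent=1 cost=6
3. q=(3,0) nearest=0 d=1 new=(3,0) → add node 3 parent=0 cost=1
4. q=(4,19) nearest=2 d=12 new=(4,10) → add node 4 parent=2 cost=9
5. q=(27,4) nearest=2 d=20 new=(10,4) → blocked by [10,15]×[1,8], reject
6. q=(41,25) nearest=2 d=34 new=(10,10) → add node 5 parent=2 cost=9
7. q=(8,21) nearest=4 d=11 new=(7,13) → add node 6 parent=4 cost=12
8. q=(43,14) nearest=5 d=33 new=(13,13) → add node 7 parent=5 cost=12
9. q=(21,17) nearest=7 d=8 new=(16,16) → add node 8 parent=7 cost=15
10. q=(39,1) nearest=8 d=23 new=(19,13) → add node 9 parent=8 cost=18
11. q=(5,21) nearest=6 d=8 new=(5,16) → add node 10 parent=6 cost=15
12. q=(43,3) nearest=9 d=24 new=(22,10) → add node 11 parent=9 cost=21
13. q=(11,26) nearest=8 d=10 new=(13,19) → add node 12 parent=8 cost=18
14. q=(36,19) nearest=11 d=14 new=(25,13) → blocked by [24,34]×[13,18], reject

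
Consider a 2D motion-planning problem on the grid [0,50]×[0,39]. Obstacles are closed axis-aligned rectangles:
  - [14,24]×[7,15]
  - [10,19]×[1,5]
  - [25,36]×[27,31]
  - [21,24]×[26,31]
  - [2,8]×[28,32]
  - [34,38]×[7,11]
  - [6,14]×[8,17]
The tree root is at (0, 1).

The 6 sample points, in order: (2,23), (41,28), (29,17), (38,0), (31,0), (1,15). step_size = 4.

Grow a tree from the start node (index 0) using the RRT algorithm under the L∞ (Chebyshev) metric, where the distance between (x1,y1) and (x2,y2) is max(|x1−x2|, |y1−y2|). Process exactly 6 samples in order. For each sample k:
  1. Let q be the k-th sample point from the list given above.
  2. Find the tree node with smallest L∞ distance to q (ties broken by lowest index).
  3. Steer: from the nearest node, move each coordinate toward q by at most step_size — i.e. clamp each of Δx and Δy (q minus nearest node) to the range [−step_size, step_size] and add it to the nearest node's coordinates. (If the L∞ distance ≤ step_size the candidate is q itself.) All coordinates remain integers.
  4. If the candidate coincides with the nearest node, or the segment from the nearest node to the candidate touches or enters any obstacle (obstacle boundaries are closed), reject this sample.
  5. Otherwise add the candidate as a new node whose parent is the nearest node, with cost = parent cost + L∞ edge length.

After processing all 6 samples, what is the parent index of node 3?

1. q=(2,23) nearest=0 d=22 new=(2,5) → add node 1 parent=0 cost=4
2. q=(41,28) nearest=1 d=39 new=(6,9) → blocked by [6,14]×[8,17], reject
3. q=(29,17) nearest=1 d=27 new=(6,9) → blocked by [6,14]×[8,17], reject
4. q=(38,0) nearest=1 d=36 new=(6,1) → add node 2 parent=1 cost=8
5. q=(31,0) nearest=2 d=25 new=(10,0) → add node 3 parent=2 cost=12
6. q=(1,15) nearest=1 d=10 new=(1,9) → add node 4 parent=1 cost=8

Parent of node 3: 2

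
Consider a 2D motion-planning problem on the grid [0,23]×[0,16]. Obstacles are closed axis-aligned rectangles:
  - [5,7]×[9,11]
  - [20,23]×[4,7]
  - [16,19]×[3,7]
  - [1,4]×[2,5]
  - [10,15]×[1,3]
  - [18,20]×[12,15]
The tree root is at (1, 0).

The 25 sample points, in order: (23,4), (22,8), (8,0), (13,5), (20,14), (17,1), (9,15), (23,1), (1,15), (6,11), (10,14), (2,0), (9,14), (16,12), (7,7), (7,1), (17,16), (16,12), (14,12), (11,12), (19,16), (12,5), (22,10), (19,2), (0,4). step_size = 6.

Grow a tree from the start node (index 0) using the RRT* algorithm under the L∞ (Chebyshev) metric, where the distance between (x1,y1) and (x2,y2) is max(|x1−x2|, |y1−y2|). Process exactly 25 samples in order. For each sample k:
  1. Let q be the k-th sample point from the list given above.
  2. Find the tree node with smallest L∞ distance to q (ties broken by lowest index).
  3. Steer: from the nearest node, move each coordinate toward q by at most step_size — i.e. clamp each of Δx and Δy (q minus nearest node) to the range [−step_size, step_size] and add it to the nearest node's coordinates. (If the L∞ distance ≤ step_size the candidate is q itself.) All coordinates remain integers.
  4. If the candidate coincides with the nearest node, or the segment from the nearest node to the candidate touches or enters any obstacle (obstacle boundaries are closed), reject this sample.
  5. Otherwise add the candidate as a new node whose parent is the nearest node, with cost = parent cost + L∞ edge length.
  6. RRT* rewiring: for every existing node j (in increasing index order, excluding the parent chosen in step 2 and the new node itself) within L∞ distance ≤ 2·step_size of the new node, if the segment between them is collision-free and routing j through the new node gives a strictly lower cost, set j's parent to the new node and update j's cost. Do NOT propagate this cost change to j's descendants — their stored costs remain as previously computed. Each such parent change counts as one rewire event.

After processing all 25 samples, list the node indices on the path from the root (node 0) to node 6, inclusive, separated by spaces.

Path: 0 1 3 4 5 6

1. q=(23,4) nearest=0 d=22 new=(7,4) → blocked by [1,4]×[2,5], reject
2. q=(22,8) nearest=0 d=21 new=(7,6) → blocked by [1,4]×[2,5], reject
3. q=(8,0) nearest=0 d=7 new=(7,0) → add node 1 parent=0 cost=6
4. q=(13,5) nearest=1 d=6 new=(13,5) → blocked by [10,15]×[1,3], reject
5. q=(20,14) nearest=1 d=14 new=(13,6) → blocked by [10,15]×[1,3], reject
6. q=(17,1) nearest=1 d=10 new=(13,1) → blocked by [10,15]×[1,3], reject
7. q=(9,15) nearest=0 d=15 new=(7,6) → blocked by [1,4]×[2,5], reject
8. q=(23,1) nearest=1 d=16 new=(13,1) → blocked by [10,15]×[1,3], reject
9. q=(1,15) nearest=0 d=15 new=(1,6) → blocked by [1,4]×[2,5], reject
10. q=(6,11) nearest=0 d=11 new=(6,6) → blocked by [1,4]×[2,5], reject
11. q=(10,14) nearest=0 d=14 new=(7,6) → blocked by [1,4]×[2,5], reject
12. q=(2,0) nearest=0 d=1 new=(2,0) → add node 2 parent=0 cost=1
13. q=(9,14) nearest=0 d=14 new=(7,6) → blocked by [1,4]×[2,5], reject
14. q=(16,12) nearest=1 d=12 new=(13,6) → blocked by [10,15]×[1,3], reject
15. q=(7,7) nearest=0 d=7 new=(7,6) → blocked by [1,4]×[2,5], reject
16. q=(7,1) nearest=1 d=1 new=(7,1) → add node 3 parent=1 cost=7
17. q=(17,16) nearest=3 d=15 new=(13,7) → add node 4 parent=3 cost=13
18. q=(16,12) nearest=4 d=5 new=(16,12) → add node 5 parent=4 cost=18
19. q=(14,12) nearest=5 d=2 new=(14,12) → add node 6 parent=5 cost=20
20. q=(11,12) nearest=6 d=3 new=(11,12) → add node 7 parent=6 cost=23
21. q=(19,16) nearest=5 d=4 new=(19,16) → blocked by [18,20]×[12,15], reject
22. q=(12,5) nearest=4 d=2 new=(12,5) → add node 8 parent=4 cost=15; rewire 7→8 (22<23)
23. q=(22,10) nearest=5 d=6 new=(22,10) → add node 9 parent=5 cost=24
24. q=(19,2) nearest=4 d=6 new=(19,2) → blocked by [16,19]×[3,7], reject
25. q=(0,4) nearest=0 d=4 new=(0,4) → add node 10 parent=0 cost=4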